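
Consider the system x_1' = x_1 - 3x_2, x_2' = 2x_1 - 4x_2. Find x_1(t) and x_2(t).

x_1(t) = 3C_1e^(-t) + C_2e^(-2t), x_2(t) = 2C_1e^(-t) + C_2e^(-2t)

Coefficient matrix A = [[1, -3], [2, -4]].
Characteristic polynomial det(A - λI) = λ^2 + 3λ + 2 = 0.
Eigenvalues λ = -1, -2.
For λ=-1: (A-λI) row 1 is [2, -3], so an eigenvector is (3, 2).
For λ=-2: (A-λI) row 1 is [3, -3], so an eigenvector is (1, 1).
General solution: C_1e^(-t)(3,2) + C_2e^(-2t)(1,1).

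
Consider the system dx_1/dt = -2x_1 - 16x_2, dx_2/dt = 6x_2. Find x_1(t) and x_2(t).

x_1(t) = -2c_1e^(6t) - c_2e^(-2t), x_2(t) = c_1e^(6t)

Coefficient matrix A = [[-2, -16], [0, 6]].
Characteristic polynomial det(A - λI) = λ^2 - 4λ - 12 = 0.
Eigenvalues λ = 6, -2.
For λ=6: (A-λI) row 1 is [-8, -16], so an eigenvector is (-2, 1).
For λ=-2: (A-λI) row 1 is [0, -16], so an eigenvector is (-1, 0).
General solution: c_1e^(6t)(-2,1) + c_2e^(-2t)(-1,0).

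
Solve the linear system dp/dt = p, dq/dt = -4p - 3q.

p(t) = -C_1e^(t), q(t) = C_1e^(t) + C_2e^(-3t)

Coefficient matrix A = [[1, 0], [-4, -3]].
Characteristic polynomial det(A - λI) = λ^2 + 2λ - 3 = 0.
Eigenvalues λ = 1, -3.
For λ=1: (A-λI) row 2 is [-4, -4], so an eigenvector is (-1, 1).
For λ=-3: (A-λI) row 1 is [4, 0], so an eigenvector is (0, 1).
General solution: C_1e^(t)(-1,1) + C_2e^(-3t)(0,1).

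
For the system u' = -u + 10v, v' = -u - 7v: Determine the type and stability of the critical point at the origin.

A = [[-1,10],[-1,-7]]; det(A-λI) = λ^2 + 8λ + 17.
λ = -4 ± i: negative real part.

stable spiral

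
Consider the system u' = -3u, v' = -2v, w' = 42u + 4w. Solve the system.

Coefficient matrix A = [[-3, 0, 0], [0, -2, 0], [42, 0, 4]].
det(A - λI) = 0 gives eigenvalues λ = 4, -2, -3.
For λ=4: eigenvector (0,0,1).
For λ=-2: eigenvector (0,1,0).
For λ=-3: eigenvector (1,0,-6).
General solution: C_1e^(4t)(0,0,1) + C_2e^(-2t)(0,1,0) + C_3e^(-3t)(1,0,-6).

u(t) = C_3e^(-3t), v(t) = C_2e^(-2t), w(t) = C_1e^(4t) - 6C_3e^(-3t)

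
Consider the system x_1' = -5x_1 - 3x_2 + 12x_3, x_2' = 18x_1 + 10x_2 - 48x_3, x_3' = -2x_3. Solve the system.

Coefficient matrix A = [[-5, -3, 12], [18, 10, -48], [0, 0, -2]].
det(A - λI) = 0 gives eigenvalues λ = 1, 4, -2.
For λ=1: eigenvector (1,-2,0).
For λ=4: eigenvector (-1,3,0).
For λ=-2: eigenvector (0,4,1).
General solution: K_1e^(t)(1,-2,0) + K_2e^(4t)(-1,3,0) + K_3e^(-2t)(0,4,1).

x_1(t) = K_1e^(t) - K_2e^(4t), x_2(t) = -2K_1e^(t) + 3K_2e^(4t) + 4K_3e^(-2t), x_3(t) = K_3e^(-2t)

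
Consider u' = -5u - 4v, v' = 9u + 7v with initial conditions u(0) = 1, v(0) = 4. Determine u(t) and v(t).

Coefficient matrix A = [[-5, -4], [9, 7]].
Characteristic polynomial det(A - λI) = λ^2 - 2λ + 1 = 0.
Single eigenvalue λ = 1 with algebraic multiplicity 2.
Eigenvector v = (-2,3); generalized eigenvector w with (A-λI)w=v is (-1,2).
General solution: e^(t)[C_1·v + C_2·(t·v + w)].
Applying u(0)=1, v(0)=4 gives C_1=-6, C_2=11.

u(t) = -22te^(t) + e^(t), v(t) = 33te^(t) + 4e^(t)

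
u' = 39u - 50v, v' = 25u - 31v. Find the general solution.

u(t) = 3K_1e^(4t)sin(5t) - K_1e^(4t)cos(5t) - K_2e^(4t)sin(5t) - 3K_2e^(4t)cos(5t), v(t) = 2K_1e^(4t)sin(5t) - K_1e^(4t)cos(5t) - K_2e^(4t)sin(5t) - 2K_2e^(4t)cos(5t)

Coefficient matrix A = [[39, -50], [25, -31]].
Characteristic polynomial det(A - λI) = λ^2 - 8λ + 41 = 0.
Eigenvalues λ = 4 ± 5i (complex conjugate pair).
For λ=4+5i: an eigenvector is (-1,-1) - i(3,2) = (-1 - 3i, -1 - 2i).
A real fundamental pair from Re and Im of e^((4+5i)t)v: X_1 = e^(4t)(cos(5t)·(-1,-1) + sin(5t)·(3,2)), X_2 = e^(4t)(sin(5t)·(-1,-1) - cos(5t)·(3,2)).
General solution: K_1X_1 + K_2X_2.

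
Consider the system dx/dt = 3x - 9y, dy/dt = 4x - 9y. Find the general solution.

x(t) = -3c_1e^(-3t) - 3c_2te^(-3t) - 2c_2e^(-3t), y(t) = -2c_1e^(-3t) - 2c_2te^(-3t) - c_2e^(-3t)

Coefficient matrix A = [[3, -9], [4, -9]].
Characteristic polynomial det(A - λI) = λ^2 + 6λ + 9 = 0.
Single eigenvalue λ = -3 with algebraic multiplicity 2.
Eigenvector v = (-3,-2); generalized eigenvector w with (A-λI)w=v is (-2,-1).
General solution: e^(-3t)[c_1·v + c_2·(t·v + w)].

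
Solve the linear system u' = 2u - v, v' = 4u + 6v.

u(t) = C_1e^(4t) + C_2te^(4t) - 2C_2e^(4t), v(t) = -2C_1e^(4t) - 2C_2te^(4t) + 3C_2e^(4t)

Coefficient matrix A = [[2, -1], [4, 6]].
Characteristic polynomial det(A - λI) = λ^2 - 8λ + 16 = 0.
Single eigenvalue λ = 4 with algebraic multiplicity 2.
Eigenvector v = (1,-2); generalized eigenvector w with (A-λI)w=v is (-2,3).
General solution: e^(4t)[C_1·v + C_2·(t·v + w)].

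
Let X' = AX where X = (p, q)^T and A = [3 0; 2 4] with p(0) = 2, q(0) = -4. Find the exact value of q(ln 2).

-32

A = [[3,0],[2,4]]; eigenvalues λ = 4, 3.
Eigenvectors: (0,1) for λ=4, (-1,2) for λ=3.
From the initial condition, c_1 = 0, c_2 = -2.
q(ln 2) = (0)(2^4)(1) + (-2)(2^3)(2) = -32.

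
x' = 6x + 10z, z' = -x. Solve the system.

x(t) = K_1e^(3t)sin(t) - 3K_1e^(3t)cos(t) - 3K_2e^(3t)sin(t) - K_2e^(3t)cos(t), z(t) = K_1e^(3t)cos(t) + K_2e^(3t)sin(t)

Coefficient matrix A = [[6, 10], [-1, 0]].
Characteristic polynomial det(A - λI) = λ^2 - 6λ + 10 = 0.
Eigenvalues λ = 3 ± i (complex conjugate pair).
For λ=3+i: an eigenvector is (-3,1) - i(1,0) = (-3 - i, 1).
A real fundamental pair from Re and Im of e^((3+i)t)v: X_1 = e^(3t)(cos(t)·(-3,1) + sin(t)·(1,0)), X_2 = e^(3t)(sin(t)·(-3,1) - cos(t)·(1,0)).
General solution: K_1X_1 + K_2X_2.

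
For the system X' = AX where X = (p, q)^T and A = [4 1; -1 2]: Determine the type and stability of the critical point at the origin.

unstable improper node

A = [[4,1],[-1,2]]; det(A-λI) = λ^2 - 6λ + 9.
repeated λ = 3 with a single eigenvector.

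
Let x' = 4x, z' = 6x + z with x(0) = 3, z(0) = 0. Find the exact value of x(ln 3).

A = [[4,0],[6,1]]; eigenvalues λ = 1, 4.
Eigenvectors: (0,1) for λ=1, (1,2) for λ=4.
From the initial condition, c_1 = -6, c_2 = 3.
x(ln 3) = (-6)(3^1)(0) + (3)(3^4)(1) = 243.

243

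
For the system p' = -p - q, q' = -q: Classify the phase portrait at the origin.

stable improper node

A = [[-1,-1],[0,-1]]; det(A-λI) = λ^2 + 2λ + 1.
repeated λ = -1 with a single eigenvector.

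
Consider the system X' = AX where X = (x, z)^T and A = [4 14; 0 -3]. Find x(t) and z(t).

Coefficient matrix A = [[4, 14], [0, -3]].
Characteristic polynomial det(A - λI) = λ^2 - λ - 12 = 0.
Eigenvalues λ = 4, -3.
For λ=4: (A-λI) row 1 is [0, 14], so an eigenvector is (-1, 0).
For λ=-3: (A-λI) row 1 is [7, 14], so an eigenvector is (2, -1).
General solution: K_1e^(4t)(-1,0) + K_2e^(-3t)(2,-1).

x(t) = -K_1e^(4t) + 2K_2e^(-3t), z(t) = -K_2e^(-3t)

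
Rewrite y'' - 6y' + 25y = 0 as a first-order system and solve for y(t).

y(t) = C_1e^(3t)cos(4t) + C_2e^(3t)sin(4t)

Let x_1 = y, x_2 = y'. Then x_1' = x_2 and x_2' = -25x_1 + 6x_2.
A = [[0,1],[-25,6]]; det(A-λI) = λ^2 - 6λ + 25.
Eigenvalues λ = 3 ± 4i.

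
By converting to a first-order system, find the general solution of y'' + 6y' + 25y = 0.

y(t) = c_1e^(-3t)cos(4t) + c_2e^(-3t)sin(4t)

Let x_1 = y, x_2 = y'. Then x_1' = x_2 and x_2' = -25x_1 - 6x_2.
A = [[0,1],[-25,-6]]; det(A-λI) = λ^2 + 6λ + 25.
Eigenvalues λ = -3 ± 4i.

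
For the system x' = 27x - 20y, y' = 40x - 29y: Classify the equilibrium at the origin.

stable spiral

A = [[27,-20],[40,-29]]; det(A-λI) = λ^2 + 2λ + 17.
λ = -1 ± 4i: negative real part.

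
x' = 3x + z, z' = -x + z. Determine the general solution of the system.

Coefficient matrix A = [[3, 1], [-1, 1]].
Characteristic polynomial det(A - λI) = λ^2 - 4λ + 4 = 0.
Single eigenvalue λ = 2 with algebraic multiplicity 2.
Eigenvector v = (1,-1); generalized eigenvector w with (A-λI)w=v is (1,0).
General solution: e^(2t)[c_1·v + c_2·(t·v + w)].

x(t) = c_1e^(2t) + c_2te^(2t) + c_2e^(2t), z(t) = -c_1e^(2t) - c_2te^(2t)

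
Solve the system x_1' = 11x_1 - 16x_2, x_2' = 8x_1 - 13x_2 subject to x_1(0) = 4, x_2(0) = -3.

Coefficient matrix A = [[11, -16], [8, -13]].
Characteristic polynomial det(A - λI) = λ^2 + 2λ - 15 = 0.
Eigenvalues λ = 3, -5.
For λ=3: (A-λI) row 1 is [8, -16], so an eigenvector is (2, 1).
For λ=-5: (A-λI) row 1 is [16, -16], so an eigenvector is (-1, -1).
General solution: c_1e^(3t)(2,1) + c_2e^(-5t)(-1,-1).
Applying x_1(0)=4, x_2(0)=-3 gives c_1=7, c_2=10.

x_1(t) = 14e^(3t) - 10e^(-5t), x_2(t) = 7e^(3t) - 10e^(-5t)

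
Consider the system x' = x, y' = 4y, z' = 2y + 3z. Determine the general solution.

x(t) = c_3e^(t), y(t) = c_2e^(4t), z(t) = c_1e^(3t) + 2c_2e^(4t)

Coefficient matrix A = [[1, 0, 0], [0, 4, 0], [0, 2, 3]].
det(A - λI) = 0 gives eigenvalues λ = 3, 4, 1.
For λ=3: eigenvector (0,0,1).
For λ=4: eigenvector (0,1,2).
For λ=1: eigenvector (1,0,0).
General solution: c_1e^(3t)(0,0,1) + c_2e^(4t)(0,1,2) + c_3e^(t)(1,0,0).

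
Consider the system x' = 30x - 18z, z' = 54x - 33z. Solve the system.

Coefficient matrix A = [[30, -18], [54, -33]].
Characteristic polynomial det(A - λI) = λ^2 + 3λ - 18 = 0.
Eigenvalues λ = 3, -6.
For λ=3: (A-λI) row 1 is [27, -18], so an eigenvector is (2, 3).
For λ=-6: (A-λI) row 1 is [36, -18], so an eigenvector is (1, 2).
General solution: K_1e^(3t)(2,3) + K_2e^(-6t)(1,2).

x(t) = 2K_1e^(3t) + K_2e^(-6t), z(t) = 3K_1e^(3t) + 2K_2e^(-6t)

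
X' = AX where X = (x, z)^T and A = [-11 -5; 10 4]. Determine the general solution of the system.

x(t) = c_1e^(-t) - c_2e^(-6t), z(t) = -2c_1e^(-t) + c_2e^(-6t)

Coefficient matrix A = [[-11, -5], [10, 4]].
Characteristic polynomial det(A - λI) = λ^2 + 7λ + 6 = 0.
Eigenvalues λ = -1, -6.
For λ=-1: (A-λI) row 1 is [-10, -5], so an eigenvector is (1, -2).
For λ=-6: (A-λI) row 1 is [-5, -5], so an eigenvector is (-1, 1).
General solution: c_1e^(-t)(1,-2) + c_2e^(-6t)(-1,1).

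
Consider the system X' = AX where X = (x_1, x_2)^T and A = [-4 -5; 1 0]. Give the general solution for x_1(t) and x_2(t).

x_1(t) = 2C_1e^(-2t)sin(t) - C_1e^(-2t)cos(t) - C_2e^(-2t)sin(t) - 2C_2e^(-2t)cos(t), x_2(t) = -C_1e^(-2t)sin(t) + C_2e^(-2t)cos(t)

Coefficient matrix A = [[-4, -5], [1, 0]].
Characteristic polynomial det(A - λI) = λ^2 + 4λ + 5 = 0.
Eigenvalues λ = -2 ± i (complex conjugate pair).
For λ=-2+i: an eigenvector is (-1,0) - i(2,-1) = (-1 - 2i, 0 + i).
A real fundamental pair from Re and Im of e^((-2+i)t)v: X_1 = e^(-2t)(cos(t)·(-1,0) + sin(t)·(2,-1)), X_2 = e^(-2t)(sin(t)·(-1,0) - cos(t)·(2,-1)).
General solution: C_1X_1 + C_2X_2.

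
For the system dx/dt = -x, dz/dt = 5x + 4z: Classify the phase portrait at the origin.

A = [[-1,0],[5,4]]; det(A-λI) = λ^2 - 3λ - 4.
λ = -1, 4: opposite signs.

saddle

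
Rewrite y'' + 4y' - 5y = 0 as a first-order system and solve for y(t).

y(t) = c_1e^(-5t) + c_2e^(t)

Let x_1 = y, x_2 = y'. Then x_1' = x_2 and x_2' = 5x_1 - 4x_2.
A = [[0,1],[5,-4]]; det(A-λI) = λ^2 + 4λ - 5.
Eigenvalues λ = -5, 1 with eigenvectors (1,-5), (1,1).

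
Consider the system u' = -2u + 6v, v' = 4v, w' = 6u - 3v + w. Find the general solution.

Coefficient matrix A = [[-2, 6, 0], [0, 4, 0], [6, -3, 1]].
det(A - λI) = 0 gives eigenvalues λ = -2, 4, 1.
For λ=-2: eigenvector (1,0,-2).
For λ=4: eigenvector (1,1,1).
For λ=1: eigenvector (0,0,1).
General solution: K_1e^(-2t)(1,0,-2) + K_2e^(4t)(1,1,1) + K_3e^(t)(0,0,1).

u(t) = K_1e^(-2t) + K_2e^(4t), v(t) = K_2e^(4t), w(t) = -2K_1e^(-2t) + K_2e^(4t) + K_3e^(t)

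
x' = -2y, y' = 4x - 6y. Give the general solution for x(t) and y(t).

x(t) = K_1e^(-4t) - K_2e^(-2t), y(t) = 2K_1e^(-4t) - K_2e^(-2t)

Coefficient matrix A = [[0, -2], [4, -6]].
Characteristic polynomial det(A - λI) = λ^2 + 6λ + 8 = 0.
Eigenvalues λ = -4, -2.
For λ=-4: (A-λI) row 1 is [4, -2], so an eigenvector is (1, 2).
For λ=-2: (A-λI) row 1 is [2, -2], so an eigenvector is (-1, -1).
General solution: K_1e^(-4t)(1,2) + K_2e^(-2t)(-1,-1).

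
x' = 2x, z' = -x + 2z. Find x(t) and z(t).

Coefficient matrix A = [[2, 0], [-1, 2]].
Characteristic polynomial det(A - λI) = λ^2 - 4λ + 4 = 0.
Single eigenvalue λ = 2 with algebraic multiplicity 2.
Eigenvector v = (0,1); generalized eigenvector w with (A-λI)w=v is (-1,0).
General solution: e^(2t)[C_1·v + C_2·(t·v + w)].

x(t) = -C_2e^(2t), z(t) = C_1e^(2t) + C_2te^(2t)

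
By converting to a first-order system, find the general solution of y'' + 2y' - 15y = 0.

Let x_1 = y, x_2 = y'. Then x_1' = x_2 and x_2' = 15x_1 - 2x_2.
A = [[0,1],[15,-2]]; det(A-λI) = λ^2 + 2λ - 15.
Eigenvalues λ = 3, -5 with eigenvectors (1,3), (1,-5).

y(t) = c_1e^(3t) + c_2e^(-5t)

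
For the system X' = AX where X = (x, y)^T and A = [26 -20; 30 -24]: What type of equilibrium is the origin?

saddle

A = [[26,-20],[30,-24]]; det(A-λI) = λ^2 - 2λ - 24.
λ = 6, -4: opposite signs.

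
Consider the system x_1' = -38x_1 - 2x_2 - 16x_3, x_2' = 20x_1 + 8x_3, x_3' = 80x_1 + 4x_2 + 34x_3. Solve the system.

Coefficient matrix A = [[-38, -2, -16], [20, 0, 8], [80, 4, 34]].
det(A - λI) = 0 gives eigenvalues λ = -2, -4, 2.
For λ=-2: eigenvector (-1,2,2).
For λ=-4: eigenvector (-1,1,2).
For λ=2: eigenvector (-2,0,5).
General solution: K_1e^(-2t)(-1,2,2) + K_2e^(-4t)(-1,1,2) + K_3e^(2t)(-2,0,5).

x_1(t) = -K_1e^(-2t) - K_2e^(-4t) - 2K_3e^(2t), x_2(t) = 2K_1e^(-2t) + K_2e^(-4t), x_3(t) = 2K_1e^(-2t) + 2K_2e^(-4t) + 5K_3e^(2t)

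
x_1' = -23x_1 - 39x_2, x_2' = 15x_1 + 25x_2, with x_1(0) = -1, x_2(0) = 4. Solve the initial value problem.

Coefficient matrix A = [[-23, -39], [15, 25]].
Characteristic polynomial det(A - λI) = λ^2 - 2λ + 10 = 0.
Eigenvalues λ = 1 ± 3i (complex conjugate pair).
For λ=1+3i: an eigenvector is (-3,2) - i(-2,1) = (-3 + 2i, 2 - i).
A real fundamental pair from Re and Im of e^((1+3i)t)v: X_1 = e^(t)(cos(3t)·(-3,2) + sin(3t)·(-2,1)), X_2 = e^(t)(sin(3t)·(-3,2) - cos(3t)·(-2,1)).
General solution: C_1X_1 + C_2X_2.
Applying x_1(0)=-1, x_2(0)=4 gives C_1=7, C_2=10.

x_1(t) = -44e^(t)sin(3t) - e^(t)cos(3t), x_2(t) = 27e^(t)sin(3t) + 4e^(t)cos(3t)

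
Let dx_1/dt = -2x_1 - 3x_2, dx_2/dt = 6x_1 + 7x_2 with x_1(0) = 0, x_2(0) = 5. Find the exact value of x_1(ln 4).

-1260

A = [[-2,-3],[6,7]]; eigenvalues λ = 4, 1.
Eigenvectors: (-1,2) for λ=4, (1,-1) for λ=1.
From the initial condition, c_1 = 5, c_2 = 5.
x_1(ln 4) = (5)(4^4)(-1) + (5)(4^1)(1) = -1260.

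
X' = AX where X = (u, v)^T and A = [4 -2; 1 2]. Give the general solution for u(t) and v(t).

Coefficient matrix A = [[4, -2], [1, 2]].
Characteristic polynomial det(A - λI) = λ^2 - 6λ + 10 = 0.
Eigenvalues λ = 3 ± i (complex conjugate pair).
For λ=3+i: an eigenvector is (1,1) - i(-1,0) = (1 + i, 1).
A real fundamental pair from Re and Im of e^((3+i)t)v: X_1 = e^(3t)(cos(t)·(1,1) + sin(t)·(-1,0)), X_2 = e^(3t)(sin(t)·(1,1) - cos(t)·(-1,0)).
General solution: C_1X_1 + C_2X_2.

u(t) = -C_1e^(3t)sin(t) + C_1e^(3t)cos(t) + C_2e^(3t)sin(t) + C_2e^(3t)cos(t), v(t) = C_1e^(3t)cos(t) + C_2e^(3t)sin(t)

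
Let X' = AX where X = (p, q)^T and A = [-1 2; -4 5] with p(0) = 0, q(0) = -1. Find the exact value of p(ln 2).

A = [[-1,2],[-4,5]]; eigenvalues λ = 3, 1.
Eigenvectors: (1,2) for λ=3, (-1,-1) for λ=1.
From the initial condition, c_1 = -1, c_2 = -1.
p(ln 2) = (-1)(2^3)(1) + (-1)(2^1)(-1) = -6.

-6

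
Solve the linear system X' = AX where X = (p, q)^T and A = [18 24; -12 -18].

p(t) = 2C_1e^(6t) - C_2e^(-6t), q(t) = -C_1e^(6t) + C_2e^(-6t)

Coefficient matrix A = [[18, 24], [-12, -18]].
Characteristic polynomial det(A - λI) = λ^2 - 36 = 0.
Eigenvalues λ = 6, -6.
For λ=6: (A-λI) row 1 is [12, 24], so an eigenvector is (2, -1).
For λ=-6: (A-λI) row 1 is [24, 24], so an eigenvector is (-1, 1).
General solution: C_1e^(6t)(2,-1) + C_2e^(-6t)(-1,1).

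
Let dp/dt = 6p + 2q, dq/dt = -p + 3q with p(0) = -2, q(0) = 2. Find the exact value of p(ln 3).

-162

A = [[6,2],[-1,3]]; eigenvalues λ = 4, 5.
Eigenvectors: (1,-1) for λ=4, (2,-1) for λ=5.
From the initial condition, c_1 = -2, c_2 = 0.
p(ln 3) = (-2)(3^4)(1) + (0)(3^5)(2) = -162.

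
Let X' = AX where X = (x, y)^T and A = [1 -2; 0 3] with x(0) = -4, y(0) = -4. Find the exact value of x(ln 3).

A = [[1,-2],[0,3]]; eigenvalues λ = 3, 1.
Eigenvectors: (-1,1) for λ=3, (1,0) for λ=1.
From the initial condition, c_1 = -4, c_2 = -8.
x(ln 3) = (-4)(3^3)(-1) + (-8)(3^1)(1) = 84.

84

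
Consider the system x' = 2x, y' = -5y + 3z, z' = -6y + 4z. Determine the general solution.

Coefficient matrix A = [[2, 0, 0], [0, -5, 3], [0, -6, 4]].
det(A - λI) = 0 gives eigenvalues λ = 2, -2, 1.
For λ=2: eigenvector (1,0,0).
For λ=-2: eigenvector (0,1,1).
For λ=1: eigenvector (0,-1,-2).
General solution: K_1e^(2t)(1,0,0) + K_2e^(-2t)(0,1,1) + K_3e^(t)(0,-1,-2).

x(t) = K_1e^(2t), y(t) = K_2e^(-2t) - K_3e^(t), z(t) = K_2e^(-2t) - 2K_3e^(t)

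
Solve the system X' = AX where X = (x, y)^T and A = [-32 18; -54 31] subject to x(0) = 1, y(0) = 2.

Coefficient matrix A = [[-32, 18], [-54, 31]].
Characteristic polynomial det(A - λI) = λ^2 + λ - 20 = 0.
Eigenvalues λ = -5, 4.
For λ=-5: (A-λI) row 1 is [-27, 18], so an eigenvector is (2, 3).
For λ=4: (A-λI) row 1 is [-36, 18], so an eigenvector is (-1, -2).
General solution: C_1e^(-5t)(2,3) + C_2e^(4t)(-1,-2).
Applying x(0)=1, y(0)=2 gives C_1=0, C_2=-1.

x(t) = e^(4t), y(t) = 2e^(4t)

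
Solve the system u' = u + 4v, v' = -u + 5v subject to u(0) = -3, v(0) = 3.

u(t) = 18te^(3t) - 3e^(3t), v(t) = 9te^(3t) + 3e^(3t)

Coefficient matrix A = [[1, 4], [-1, 5]].
Characteristic polynomial det(A - λI) = λ^2 - 6λ + 9 = 0.
Single eigenvalue λ = 3 with algebraic multiplicity 2.
Eigenvector v = (2,1); generalized eigenvector w with (A-λI)w=v is (1,1).
General solution: e^(3t)[K_1·v + K_2·(t·v + w)].
Applying u(0)=-3, v(0)=3 gives K_1=-6, K_2=9.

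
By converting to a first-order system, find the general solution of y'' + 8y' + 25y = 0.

Let x_1 = y, x_2 = y'. Then x_1' = x_2 and x_2' = -25x_1 - 8x_2.
A = [[0,1],[-25,-8]]; det(A-λI) = λ^2 + 8λ + 25.
Eigenvalues λ = -4 ± 3i.

y(t) = K_1e^(-4t)cos(3t) + K_2e^(-4t)sin(3t)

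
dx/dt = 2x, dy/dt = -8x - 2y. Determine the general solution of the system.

x(t) = K_2e^(2t), y(t) = K_1e^(-2t) - 2K_2e^(2t)

Coefficient matrix A = [[2, 0], [-8, -2]].
Characteristic polynomial det(A - λI) = λ^2 - 4 = 0.
Eigenvalues λ = -2, 2.
For λ=-2: (A-λI) row 1 is [4, 0], so an eigenvector is (0, 1).
For λ=2: (A-λI) row 2 is [-8, -4], so an eigenvector is (1, -2).
General solution: K_1e^(-2t)(0,1) + K_2e^(2t)(1,-2).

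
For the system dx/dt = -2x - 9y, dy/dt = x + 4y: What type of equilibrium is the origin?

unstable improper node

A = [[-2,-9],[1,4]]; det(A-λI) = λ^2 - 2λ + 1.
repeated λ = 1 with a single eigenvector.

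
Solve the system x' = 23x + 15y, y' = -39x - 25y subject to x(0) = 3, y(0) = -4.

x(t) = 4e^(-t)sin(3t) + 3e^(-t)cos(3t), y(t) = -7e^(-t)sin(3t) - 4e^(-t)cos(3t)

Coefficient matrix A = [[23, 15], [-39, -25]].
Characteristic polynomial det(A - λI) = λ^2 + 2λ + 10 = 0.
Eigenvalues λ = -1 ± 3i (complex conjugate pair).
For λ=-1+3i: an eigenvector is (2,-3) - i(1,-2) = (2 - i, -3 + 2i).
A real fundamental pair from Re and Im of e^((-1+3i)t)v: X_1 = e^(-t)(cos(3t)·(2,-3) + sin(3t)·(1,-2)), X_2 = e^(-t)(sin(3t)·(2,-3) - cos(3t)·(1,-2)).
General solution: c_1X_1 + c_2X_2.
Applying x(0)=3, y(0)=-4 gives c_1=2, c_2=1.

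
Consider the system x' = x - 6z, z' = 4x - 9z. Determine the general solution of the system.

x(t) = -K_1e^(-5t) + 3K_2e^(-3t), z(t) = -K_1e^(-5t) + 2K_2e^(-3t)

Coefficient matrix A = [[1, -6], [4, -9]].
Characteristic polynomial det(A - λI) = λ^2 + 8λ + 15 = 0.
Eigenvalues λ = -5, -3.
For λ=-5: (A-λI) row 1 is [6, -6], so an eigenvector is (-1, -1).
For λ=-3: (A-λI) row 1 is [4, -6], so an eigenvector is (3, 2).
General solution: K_1e^(-5t)(-1,-1) + K_2e^(-3t)(3,2).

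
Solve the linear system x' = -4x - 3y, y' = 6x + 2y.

x(t) = -K_1e^(-t)sin(3t) + K_2e^(-t)cos(3t), y(t) = K_1e^(-t)sin(3t) + K_1e^(-t)cos(3t) + K_2e^(-t)sin(3t) - K_2e^(-t)cos(3t)

Coefficient matrix A = [[-4, -3], [6, 2]].
Characteristic polynomial det(A - λI) = λ^2 + 2λ + 10 = 0.
Eigenvalues λ = -1 ± 3i (complex conjugate pair).
For λ=-1+3i: an eigenvector is (0,1) - i(-1,1) = (0 + i, 1 - i).
A real fundamental pair from Re and Im of e^((-1+3i)t)v: X_1 = e^(-t)(cos(3t)·(0,1) + sin(3t)·(-1,1)), X_2 = e^(-t)(sin(3t)·(0,1) - cos(3t)·(-1,1)).
General solution: K_1X_1 + K_2X_2.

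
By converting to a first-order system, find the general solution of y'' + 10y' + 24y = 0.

y(t) = K_1e^(-6t) + K_2e^(-4t)

Let x_1 = y, x_2 = y'. Then x_1' = x_2 and x_2' = -24x_1 - 10x_2.
A = [[0,1],[-24,-10]]; det(A-λI) = λ^2 + 10λ + 24.
Eigenvalues λ = -6, -4 with eigenvectors (1,-6), (1,-4).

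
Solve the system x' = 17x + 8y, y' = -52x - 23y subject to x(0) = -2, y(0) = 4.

Coefficient matrix A = [[17, 8], [-52, -23]].
Characteristic polynomial det(A - λI) = λ^2 + 6λ + 25 = 0.
Eigenvalues λ = -3 ± 4i (complex conjugate pair).
For λ=-3+4i: an eigenvector is (1,-2) - i(1,-3) = (1 - i, -2 + 3i).
A real fundamental pair from Re and Im of e^((-3+4i)t)v: X_1 = e^(-3t)(cos(4t)·(1,-2) + sin(4t)·(1,-3)), X_2 = e^(-3t)(sin(4t)·(1,-2) - cos(4t)·(1,-3)).
General solution: K_1X_1 + K_2X_2.
Applying x(0)=-2, y(0)=4 gives K_1=-2, K_2=0.

x(t) = -2e^(-3t)sin(4t) - 2e^(-3t)cos(4t), y(t) = 6e^(-3t)sin(4t) + 4e^(-3t)cos(4t)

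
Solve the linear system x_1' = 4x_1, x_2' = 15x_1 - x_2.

Coefficient matrix A = [[4, 0], [15, -1]].
Characteristic polynomial det(A - λI) = λ^2 - 3λ - 4 = 0.
Eigenvalues λ = 4, -1.
For λ=4: (A-λI) row 2 is [15, -5], so an eigenvector is (1, 3).
For λ=-1: (A-λI) row 1 is [5, 0], so an eigenvector is (0, 1).
General solution: K_1e^(4t)(1,3) + K_2e^(-t)(0,1).

x_1(t) = K_1e^(4t), x_2(t) = 3K_1e^(4t) + K_2e^(-t)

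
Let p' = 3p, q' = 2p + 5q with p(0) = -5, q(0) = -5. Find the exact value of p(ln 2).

A = [[3,0],[2,5]]; eigenvalues λ = 3, 5.
Eigenvectors: (1,-1) for λ=3, (0,1) for λ=5.
From the initial condition, c_1 = -5, c_2 = -10.
p(ln 2) = (-5)(2^3)(1) + (-10)(2^5)(0) = -40.

-40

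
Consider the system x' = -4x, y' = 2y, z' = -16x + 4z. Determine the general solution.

x(t) = C_1e^(-4t), y(t) = C_2e^(2t), z(t) = 2C_1e^(-4t) + C_3e^(4t)

Coefficient matrix A = [[-4, 0, 0], [0, 2, 0], [-16, 0, 4]].
det(A - λI) = 0 gives eigenvalues λ = -4, 2, 4.
For λ=-4: eigenvector (1,0,2).
For λ=2: eigenvector (0,1,0).
For λ=4: eigenvector (0,0,1).
General solution: C_1e^(-4t)(1,0,2) + C_2e^(2t)(0,1,0) + C_3e^(4t)(0,0,1).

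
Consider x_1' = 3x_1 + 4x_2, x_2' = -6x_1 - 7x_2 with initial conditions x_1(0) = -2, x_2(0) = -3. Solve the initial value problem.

Coefficient matrix A = [[3, 4], [-6, -7]].
Characteristic polynomial det(A - λI) = λ^2 + 4λ + 3 = 0.
Eigenvalues λ = -3, -1.
For λ=-3: (A-λI) row 1 is [6, 4], so an eigenvector is (2, -3).
For λ=-1: (A-λI) row 1 is [4, 4], so an eigenvector is (1, -1).
General solution: C_1e^(-3t)(2,-3) + C_2e^(-t)(1,-1).
Applying x_1(0)=-2, x_2(0)=-3 gives C_1=5, C_2=-12.

x_1(t) = -12e^(-t) + 10e^(-3t), x_2(t) = 12e^(-t) - 15e^(-3t)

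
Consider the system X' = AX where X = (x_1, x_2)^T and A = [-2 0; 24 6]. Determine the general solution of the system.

x_1(t) = K_2e^(-2t), x_2(t) = -K_1e^(6t) - 3K_2e^(-2t)

Coefficient matrix A = [[-2, 0], [24, 6]].
Characteristic polynomial det(A - λI) = λ^2 - 4λ - 12 = 0.
Eigenvalues λ = 6, -2.
For λ=6: (A-λI) row 1 is [-8, 0], so an eigenvector is (0, -1).
For λ=-2: (A-λI) row 2 is [24, 8], so an eigenvector is (1, -3).
General solution: K_1e^(6t)(0,-1) + K_2e^(-2t)(1,-3).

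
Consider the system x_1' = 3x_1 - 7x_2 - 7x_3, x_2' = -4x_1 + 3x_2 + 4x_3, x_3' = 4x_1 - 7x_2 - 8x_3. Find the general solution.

Coefficient matrix A = [[3, -7, -7], [-4, 3, 4], [4, -7, -8]].
det(A - λI) = 0 gives eigenvalues λ = 3, -4, -1.
For λ=3: eigenvector (-1,1,-1).
For λ=-4: eigenvector (1,0,1).
For λ=-1: eigenvector (0,-1,1).
General solution: K_1e^(3t)(-1,1,-1) + K_2e^(-4t)(1,0,1) + K_3e^(-t)(0,-1,1).

x_1(t) = -K_1e^(3t) + K_2e^(-4t), x_2(t) = K_1e^(3t) - K_3e^(-t), x_3(t) = -K_1e^(3t) + K_2e^(-4t) + K_3e^(-t)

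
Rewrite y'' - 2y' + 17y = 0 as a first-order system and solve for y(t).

Let x_1 = y, x_2 = y'. Then x_1' = x_2 and x_2' = -17x_1 + 2x_2.
A = [[0,1],[-17,2]]; det(A-λI) = λ^2 - 2λ + 17.
Eigenvalues λ = 1 ± 4i.

y(t) = c_1e^(t)cos(4t) + c_2e^(t)sin(4t)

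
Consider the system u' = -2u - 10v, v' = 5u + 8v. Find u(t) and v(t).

Coefficient matrix A = [[-2, -10], [5, 8]].
Characteristic polynomial det(A - λI) = λ^2 - 6λ + 34 = 0.
Eigenvalues λ = 3 ± 5i (complex conjugate pair).
For λ=3+5i: an eigenvector is (-1,1) - i(-1,0) = (-1 + i, 1).
A real fundamental pair from Re and Im of e^((3+5i)t)v: X_1 = e^(3t)(cos(5t)·(-1,1) + sin(5t)·(-1,0)), X_2 = e^(3t)(sin(5t)·(-1,1) - cos(5t)·(-1,0)).
General solution: K_1X_1 + K_2X_2.

u(t) = -K_1e^(3t)sin(5t) - K_1e^(3t)cos(5t) - K_2e^(3t)sin(5t) + K_2e^(3t)cos(5t), v(t) = K_1e^(3t)cos(5t) + K_2e^(3t)sin(5t)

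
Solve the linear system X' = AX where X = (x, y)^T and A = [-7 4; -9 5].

Coefficient matrix A = [[-7, 4], [-9, 5]].
Characteristic polynomial det(A - λI) = λ^2 + 2λ + 1 = 0.
Single eigenvalue λ = -1 with algebraic multiplicity 2.
Eigenvector v = (-2,-3); generalized eigenvector w with (A-λI)w=v is (-1,-2).
General solution: e^(-t)[C_1·v + C_2·(t·v + w)].

x(t) = -2C_1e^(-t) - 2C_2te^(-t) - C_2e^(-t), y(t) = -3C_1e^(-t) - 3C_2te^(-t) - 2C_2e^(-t)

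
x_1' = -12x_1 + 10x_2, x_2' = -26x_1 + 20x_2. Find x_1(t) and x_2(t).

x_1(t) = -2K_1e^(4t)sin(2t) - K_1e^(4t)cos(2t) - K_2e^(4t)sin(2t) + 2K_2e^(4t)cos(2t), x_2(t) = -3K_1e^(4t)sin(2t) - 2K_1e^(4t)cos(2t) - 2K_2e^(4t)sin(2t) + 3K_2e^(4t)cos(2t)

Coefficient matrix A = [[-12, 10], [-26, 20]].
Characteristic polynomial det(A - λI) = λ^2 - 8λ + 20 = 0.
Eigenvalues λ = 4 ± 2i (complex conjugate pair).
For λ=4+2i: an eigenvector is (-1,-2) - i(-2,-3) = (-1 + 2i, -2 + 3i).
A real fundamental pair from Re and Im of e^((4+2i)t)v: X_1 = e^(4t)(cos(2t)·(-1,-2) + sin(2t)·(-2,-3)), X_2 = e^(4t)(sin(2t)·(-1,-2) - cos(2t)·(-2,-3)).
General solution: K_1X_1 + K_2X_2.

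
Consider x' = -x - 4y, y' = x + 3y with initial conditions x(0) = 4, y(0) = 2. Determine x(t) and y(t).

x(t) = -16te^(t) + 4e^(t), y(t) = 8te^(t) + 2e^(t)

Coefficient matrix A = [[-1, -4], [1, 3]].
Characteristic polynomial det(A - λI) = λ^2 - 2λ + 1 = 0.
Single eigenvalue λ = 1 with algebraic multiplicity 2.
Eigenvector v = (-2,1); generalized eigenvector w with (A-λI)w=v is (-3,2).
General solution: e^(t)[K_1·v + K_2·(t·v + w)].
Applying x(0)=4, y(0)=2 gives K_1=-14, K_2=8.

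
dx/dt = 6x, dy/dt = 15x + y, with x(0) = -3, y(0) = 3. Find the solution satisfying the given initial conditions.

x(t) = -3e^(6t), y(t) = -9e^(6t) + 12e^(t)

Coefficient matrix A = [[6, 0], [15, 1]].
Characteristic polynomial det(A - λI) = λ^2 - 7λ + 6 = 0.
Eigenvalues λ = 1, 6.
For λ=1: (A-λI) row 1 is [5, 0], so an eigenvector is (0, 1).
For λ=6: (A-λI) row 2 is [15, -5], so an eigenvector is (-1, -3).
General solution: c_1e^(t)(0,1) + c_2e^(6t)(-1,-3).
Applying x(0)=-3, y(0)=3 gives c_1=12, c_2=3.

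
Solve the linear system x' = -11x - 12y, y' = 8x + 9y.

Coefficient matrix A = [[-11, -12], [8, 9]].
Characteristic polynomial det(A - λI) = λ^2 + 2λ - 3 = 0.
Eigenvalues λ = 1, -3.
For λ=1: (A-λI) row 1 is [-12, -12], so an eigenvector is (1, -1).
For λ=-3: (A-λI) row 1 is [-8, -12], so an eigenvector is (3, -2).
General solution: K_1e^(t)(1,-1) + K_2e^(-3t)(3,-2).

x(t) = K_1e^(t) + 3K_2e^(-3t), y(t) = -K_1e^(t) - 2K_2e^(-3t)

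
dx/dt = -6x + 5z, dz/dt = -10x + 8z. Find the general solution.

Coefficient matrix A = [[-6, 5], [-10, 8]].
Characteristic polynomial det(A - λI) = λ^2 - 2λ + 2 = 0.
Eigenvalues λ = 1 ± i (complex conjugate pair).
For λ=1+i: an eigenvector is (2,3) - i(1,1) = (2 - i, 3 - i).
A real fundamental pair from Re and Im of e^((1+i)t)v: X_1 = e^(t)(cos(t)·(2,3) + sin(t)·(1,1)), X_2 = e^(t)(sin(t)·(2,3) - cos(t)·(1,1)).
General solution: C_1X_1 + C_2X_2.

x(t) = C_1e^(t)sin(t) + 2C_1e^(t)cos(t) + 2C_2e^(t)sin(t) - C_2e^(t)cos(t), z(t) = C_1e^(t)sin(t) + 3C_1e^(t)cos(t) + 3C_2e^(t)sin(t) - C_2e^(t)cos(t)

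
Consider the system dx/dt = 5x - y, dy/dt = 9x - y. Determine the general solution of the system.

x(t) = -K_1e^(2t) - K_2te^(2t) - K_2e^(2t), y(t) = -3K_1e^(2t) - 3K_2te^(2t) - 2K_2e^(2t)

Coefficient matrix A = [[5, -1], [9, -1]].
Characteristic polynomial det(A - λI) = λ^2 - 4λ + 4 = 0.
Single eigenvalue λ = 2 with algebraic multiplicity 2.
Eigenvector v = (-1,-3); generalized eigenvector w with (A-λI)w=v is (-1,-2).
General solution: e^(2t)[K_1·v + K_2·(t·v + w)].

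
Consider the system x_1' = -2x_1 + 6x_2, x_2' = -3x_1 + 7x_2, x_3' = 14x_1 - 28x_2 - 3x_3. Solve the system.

x_1(t) = c_1e^(4t) - 2c_2e^(t), x_2(t) = c_1e^(4t) - c_2e^(t), x_3(t) = -2c_1e^(4t) + c_3e^(-3t)

Coefficient matrix A = [[-2, 6, 0], [-3, 7, 0], [14, -28, -3]].
det(A - λI) = 0 gives eigenvalues λ = 4, 1, -3.
For λ=4: eigenvector (1,1,-2).
For λ=1: eigenvector (-2,-1,0).
For λ=-3: eigenvector (0,0,1).
General solution: c_1e^(4t)(1,1,-2) + c_2e^(t)(-2,-1,0) + c_3e^(-3t)(0,0,1).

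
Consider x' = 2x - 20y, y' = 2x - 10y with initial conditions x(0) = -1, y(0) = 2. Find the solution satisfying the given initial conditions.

x(t) = -23e^(-4t)sin(2t) - e^(-4t)cos(2t), y(t) = -7e^(-4t)sin(2t) + 2e^(-4t)cos(2t)

Coefficient matrix A = [[2, -20], [2, -10]].
Characteristic polynomial det(A - λI) = λ^2 + 8λ + 20 = 0.
Eigenvalues λ = -4 ± 2i (complex conjugate pair).
For λ=-4+2i: an eigenvector is (-3,-1) - i(1,0) = (-3 - i, -1).
A real fundamental pair from Re and Im of e^((-4+2i)t)v: X_1 = e^(-4t)(cos(2t)·(-3,-1) + sin(2t)·(1,0)), X_2 = e^(-4t)(sin(2t)·(-3,-1) - cos(2t)·(1,0)).
General solution: K_1X_1 + K_2X_2.
Applying x(0)=-1, y(0)=2 gives K_1=-2, K_2=7.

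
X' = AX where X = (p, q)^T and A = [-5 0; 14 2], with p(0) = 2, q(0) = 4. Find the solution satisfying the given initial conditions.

Coefficient matrix A = [[-5, 0], [14, 2]].
Characteristic polynomial det(A - λI) = λ^2 + 3λ - 10 = 0.
Eigenvalues λ = 2, -5.
For λ=2: (A-λI) row 1 is [-7, 0], so an eigenvector is (0, -1).
For λ=-5: (A-λI) row 2 is [14, 7], so an eigenvector is (-1, 2).
General solution: C_1e^(2t)(0,-1) + C_2e^(-5t)(-1,2).
Applying p(0)=2, q(0)=4 gives C_1=-8, C_2=-2.

p(t) = 2e^(-5t), q(t) = 8e^(2t) - 4e^(-5t)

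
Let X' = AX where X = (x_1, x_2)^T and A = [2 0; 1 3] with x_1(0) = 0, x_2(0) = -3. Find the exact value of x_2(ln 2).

-24

A = [[2,0],[1,3]]; eigenvalues λ = 3, 2.
Eigenvectors: (0,-1) for λ=3, (1,-1) for λ=2.
From the initial condition, c_1 = 3, c_2 = 0.
x_2(ln 2) = (3)(2^3)(-1) + (0)(2^2)(-1) = -24.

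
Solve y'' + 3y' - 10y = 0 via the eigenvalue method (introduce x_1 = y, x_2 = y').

Let x_1 = y, x_2 = y'. Then x_1' = x_2 and x_2' = 10x_1 - 3x_2.
A = [[0,1],[10,-3]]; det(A-λI) = λ^2 + 3λ - 10.
Eigenvalues λ = 2, -5 with eigenvectors (1,2), (1,-5).

y(t) = K_1e^(2t) + K_2e^(-5t)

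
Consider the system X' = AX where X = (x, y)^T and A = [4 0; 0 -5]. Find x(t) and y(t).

Coefficient matrix A = [[4, 0], [0, -5]].
Characteristic polynomial det(A - λI) = λ^2 + λ - 20 = 0.
Eigenvalues λ = -5, 4.
For λ=-5: (A-λI) row 1 is [9, 0], so an eigenvector is (0, 1).
For λ=4: (A-λI) row 2 is [0, -9], so an eigenvector is (-1, 0).
General solution: C_1e^(-5t)(0,1) + C_2e^(4t)(-1,0).

x(t) = -C_2e^(4t), y(t) = C_1e^(-5t)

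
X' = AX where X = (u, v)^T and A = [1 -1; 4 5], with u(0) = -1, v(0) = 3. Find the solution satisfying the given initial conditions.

u(t) = -te^(3t) - e^(3t), v(t) = 2te^(3t) + 3e^(3t)

Coefficient matrix A = [[1, -1], [4, 5]].
Characteristic polynomial det(A - λI) = λ^2 - 6λ + 9 = 0.
Single eigenvalue λ = 3 with algebraic multiplicity 2.
Eigenvector v = (-1,2); generalized eigenvector w with (A-λI)w=v is (-1,3).
General solution: e^(3t)[C_1·v + C_2·(t·v + w)].
Applying u(0)=-1, v(0)=3 gives C_1=0, C_2=1.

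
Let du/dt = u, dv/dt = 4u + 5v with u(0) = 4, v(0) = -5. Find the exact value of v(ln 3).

A = [[1,0],[4,5]]; eigenvalues λ = 1, 5.
Eigenvectors: (-1,1) for λ=1, (0,-1) for λ=5.
From the initial condition, c_1 = -4, c_2 = 1.
v(ln 3) = (-4)(3^1)(1) + (1)(3^5)(-1) = -255.

-255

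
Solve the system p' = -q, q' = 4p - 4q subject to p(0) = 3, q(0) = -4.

Coefficient matrix A = [[0, -1], [4, -4]].
Characteristic polynomial det(A - λI) = λ^2 + 4λ + 4 = 0.
Single eigenvalue λ = -2 with algebraic multiplicity 2.
Eigenvector v = (-1,-2); generalized eigenvector w with (A-λI)w=v is (-2,-3).
General solution: e^(-2t)[C_1·v + C_2·(t·v + w)].
Applying p(0)=3, q(0)=-4 gives C_1=17, C_2=-10.

p(t) = 10te^(-2t) + 3e^(-2t), q(t) = 20te^(-2t) - 4e^(-2t)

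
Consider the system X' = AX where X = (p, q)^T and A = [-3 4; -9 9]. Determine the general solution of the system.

p(t) = -2K_1e^(3t) - 2K_2te^(3t) - K_2e^(3t), q(t) = -3K_1e^(3t) - 3K_2te^(3t) - 2K_2e^(3t)

Coefficient matrix A = [[-3, 4], [-9, 9]].
Characteristic polynomial det(A - λI) = λ^2 - 6λ + 9 = 0.
Single eigenvalue λ = 3 with algebraic multiplicity 2.
Eigenvector v = (-2,-3); generalized eigenvector w with (A-λI)w=v is (-1,-2).
General solution: e^(3t)[K_1·v + K_2·(t·v + w)].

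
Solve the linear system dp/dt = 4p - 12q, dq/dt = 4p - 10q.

p(t) = 3c_1e^(-4t) + 2c_2e^(-2t), q(t) = 2c_1e^(-4t) + c_2e^(-2t)

Coefficient matrix A = [[4, -12], [4, -10]].
Characteristic polynomial det(A - λI) = λ^2 + 6λ + 8 = 0.
Eigenvalues λ = -4, -2.
For λ=-4: (A-λI) row 1 is [8, -12], so an eigenvector is (3, 2).
For λ=-2: (A-λI) row 1 is [6, -12], so an eigenvector is (2, 1).
General solution: c_1e^(-4t)(3,2) + c_2e^(-2t)(2,1).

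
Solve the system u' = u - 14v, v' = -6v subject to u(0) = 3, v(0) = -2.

u(t) = 7e^(t) - 4e^(-6t), v(t) = -2e^(-6t)

Coefficient matrix A = [[1, -14], [0, -6]].
Characteristic polynomial det(A - λI) = λ^2 + 5λ - 6 = 0.
Eigenvalues λ = -6, 1.
For λ=-6: (A-λI) row 1 is [7, -14], so an eigenvector is (-2, -1).
For λ=1: (A-λI) row 1 is [0, -14], so an eigenvector is (1, 0).
General solution: c_1e^(-6t)(-2,-1) + c_2e^(t)(1,0).
Applying u(0)=3, v(0)=-2 gives c_1=2, c_2=7.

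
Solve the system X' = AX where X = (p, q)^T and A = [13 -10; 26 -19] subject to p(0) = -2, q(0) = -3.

p(t) = -e^(-3t)sin(2t) - 2e^(-3t)cos(2t), q(t) = -2e^(-3t)sin(2t) - 3e^(-3t)cos(2t)

Coefficient matrix A = [[13, -10], [26, -19]].
Characteristic polynomial det(A - λI) = λ^2 + 6λ + 13 = 0.
Eigenvalues λ = -3 ± 2i (complex conjugate pair).
For λ=-3+2i: an eigenvector is (-1,-2) - i(2,3) = (-1 - 2i, -2 - 3i).
A real fundamental pair from Re and Im of e^((-3+2i)t)v: X_1 = e^(-3t)(cos(2t)·(-1,-2) + sin(2t)·(2,3)), X_2 = e^(-3t)(sin(2t)·(-1,-2) - cos(2t)·(2,3)).
General solution: K_1X_1 + K_2X_2.
Applying p(0)=-2, q(0)=-3 gives K_1=0, K_2=1.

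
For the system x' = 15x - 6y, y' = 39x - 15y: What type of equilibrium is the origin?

center

A = [[15,-6],[39,-15]]; det(A-λI) = λ^2 + 9.
λ = 0 ± 3i: zero real part.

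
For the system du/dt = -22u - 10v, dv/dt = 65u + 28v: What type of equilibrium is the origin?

unstable spiral

A = [[-22,-10],[65,28]]; det(A-λI) = λ^2 - 6λ + 34.
λ = 3 ± 5i: positive real part.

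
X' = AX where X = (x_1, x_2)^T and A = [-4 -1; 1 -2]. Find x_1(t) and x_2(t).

x_1(t) = C_1e^(-3t) + C_2te^(-3t) + C_2e^(-3t), x_2(t) = -C_1e^(-3t) - C_2te^(-3t) - 2C_2e^(-3t)

Coefficient matrix A = [[-4, -1], [1, -2]].
Characteristic polynomial det(A - λI) = λ^2 + 6λ + 9 = 0.
Single eigenvalue λ = -3 with algebraic multiplicity 2.
Eigenvector v = (1,-1); generalized eigenvector w with (A-λI)w=v is (1,-2).
General solution: e^(-3t)[C_1·v + C_2·(t·v + w)].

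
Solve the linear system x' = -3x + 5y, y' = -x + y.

Coefficient matrix A = [[-3, 5], [-1, 1]].
Characteristic polynomial det(A - λI) = λ^2 + 2λ + 2 = 0.
Eigenvalues λ = -1 ± i (complex conjugate pair).
For λ=-1+i: an eigenvector is (2,1) - i(1,0) = (2 - i, 1).
A real fundamental pair from Re and Im of e^((-1+i)t)v: X_1 = e^(-t)(cos(t)·(2,1) + sin(t)·(1,0)), X_2 = e^(-t)(sin(t)·(2,1) - cos(t)·(1,0)).
General solution: K_1X_1 + K_2X_2.

x(t) = K_1e^(-t)sin(t) + 2K_1e^(-t)cos(t) + 2K_2e^(-t)sin(t) - K_2e^(-t)cos(t), y(t) = K_1e^(-t)cos(t) + K_2e^(-t)sin(t)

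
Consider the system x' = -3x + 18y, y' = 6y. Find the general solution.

x(t) = 2K_1e^(6t) - K_2e^(-3t), y(t) = K_1e^(6t)

Coefficient matrix A = [[-3, 18], [0, 6]].
Characteristic polynomial det(A - λI) = λ^2 - 3λ - 18 = 0.
Eigenvalues λ = 6, -3.
For λ=6: (A-λI) row 1 is [-9, 18], so an eigenvector is (2, 1).
For λ=-3: (A-λI) row 1 is [0, 18], so an eigenvector is (-1, 0).
General solution: K_1e^(6t)(2,1) + K_2e^(-3t)(-1,0).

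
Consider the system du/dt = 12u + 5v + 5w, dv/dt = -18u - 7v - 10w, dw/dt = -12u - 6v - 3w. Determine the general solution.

u(t) = C_1e^(2t) + C_3e^(-3t), v(t) = -2C_1e^(2t) + C_2e^(3t) - 2C_3e^(-3t), w(t) = -C_2e^(3t) - C_3e^(-3t)

Coefficient matrix A = [[12, 5, 5], [-18, -7, -10], [-12, -6, -3]].
det(A - λI) = 0 gives eigenvalues λ = 2, 3, -3.
For λ=2: eigenvector (1,-2,0).
For λ=3: eigenvector (0,1,-1).
For λ=-3: eigenvector (1,-2,-1).
General solution: C_1e^(2t)(1,-2,0) + C_2e^(3t)(0,1,-1) + C_3e^(-3t)(1,-2,-1).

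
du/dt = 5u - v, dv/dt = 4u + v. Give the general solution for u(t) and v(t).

Coefficient matrix A = [[5, -1], [4, 1]].
Characteristic polynomial det(A - λI) = λ^2 - 6λ + 9 = 0.
Single eigenvalue λ = 3 with algebraic multiplicity 2.
Eigenvector v = (1,2); generalized eigenvector w with (A-λI)w=v is (-1,-3).
General solution: e^(3t)[K_1·v + K_2·(t·v + w)].

u(t) = K_1e^(3t) + K_2te^(3t) - K_2e^(3t), v(t) = 2K_1e^(3t) + 2K_2te^(3t) - 3K_2e^(3t)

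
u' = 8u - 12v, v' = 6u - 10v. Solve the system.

Coefficient matrix A = [[8, -12], [6, -10]].
Characteristic polynomial det(A - λI) = λ^2 + 2λ - 8 = 0.
Eigenvalues λ = 2, -4.
For λ=2: (A-λI) row 1 is [6, -12], so an eigenvector is (-2, -1).
For λ=-4: (A-λI) row 1 is [12, -12], so an eigenvector is (-1, -1).
General solution: C_1e^(2t)(-2,-1) + C_2e^(-4t)(-1,-1).

u(t) = -2C_1e^(2t) - C_2e^(-4t), v(t) = -C_1e^(2t) - C_2e^(-4t)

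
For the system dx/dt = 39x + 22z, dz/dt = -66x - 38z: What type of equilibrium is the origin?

A = [[39,22],[-66,-38]]; det(A-λI) = λ^2 - λ - 30.
λ = -5, 6: opposite signs.

saddle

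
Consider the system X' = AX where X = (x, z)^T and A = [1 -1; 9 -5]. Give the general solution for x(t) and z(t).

Coefficient matrix A = [[1, -1], [9, -5]].
Characteristic polynomial det(A - λI) = λ^2 + 4λ + 4 = 0.
Single eigenvalue λ = -2 with algebraic multiplicity 2.
Eigenvector v = (-1,-3); generalized eigenvector w with (A-λI)w=v is (-1,-2).
General solution: e^(-2t)[C_1·v + C_2·(t·v + w)].

x(t) = -C_1e^(-2t) - C_2te^(-2t) - C_2e^(-2t), z(t) = -3C_1e^(-2t) - 3C_2te^(-2t) - 2C_2e^(-2t)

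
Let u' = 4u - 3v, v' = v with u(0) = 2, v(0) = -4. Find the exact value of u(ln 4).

A = [[4,-3],[0,1]]; eigenvalues λ = 4, 1.
Eigenvectors: (-1,0) for λ=4, (1,1) for λ=1.
From the initial condition, c_1 = -6, c_2 = -4.
u(ln 4) = (-6)(4^4)(-1) + (-4)(4^1)(1) = 1520.

1520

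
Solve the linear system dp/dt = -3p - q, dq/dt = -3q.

p(t) = c_1e^(-3t) + c_2te^(-3t) - 3c_2e^(-3t), q(t) = -c_2e^(-3t)

Coefficient matrix A = [[-3, -1], [0, -3]].
Characteristic polynomial det(A - λI) = λ^2 + 6λ + 9 = 0.
Single eigenvalue λ = -3 with algebraic multiplicity 2.
Eigenvector v = (1,0); generalized eigenvector w with (A-λI)w=v is (-3,-1).
General solution: e^(-3t)[c_1·v + c_2·(t·v + w)].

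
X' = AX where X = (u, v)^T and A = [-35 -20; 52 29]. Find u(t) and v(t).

u(t) = -2K_1e^(-3t)sin(4t) - K_1e^(-3t)cos(4t) - K_2e^(-3t)sin(4t) + 2K_2e^(-3t)cos(4t), v(t) = 3K_1e^(-3t)sin(4t) + 2K_1e^(-3t)cos(4t) + 2K_2e^(-3t)sin(4t) - 3K_2e^(-3t)cos(4t)

Coefficient matrix A = [[-35, -20], [52, 29]].
Characteristic polynomial det(A - λI) = λ^2 + 6λ + 25 = 0.
Eigenvalues λ = -3 ± 4i (complex conjugate pair).
For λ=-3+4i: an eigenvector is (-1,2) - i(-2,3) = (-1 + 2i, 2 - 3i).
A real fundamental pair from Re and Im of e^((-3+4i)t)v: X_1 = e^(-3t)(cos(4t)·(-1,2) + sin(4t)·(-2,3)), X_2 = e^(-3t)(sin(4t)·(-1,2) - cos(4t)·(-2,3)).
General solution: K_1X_1 + K_2X_2.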